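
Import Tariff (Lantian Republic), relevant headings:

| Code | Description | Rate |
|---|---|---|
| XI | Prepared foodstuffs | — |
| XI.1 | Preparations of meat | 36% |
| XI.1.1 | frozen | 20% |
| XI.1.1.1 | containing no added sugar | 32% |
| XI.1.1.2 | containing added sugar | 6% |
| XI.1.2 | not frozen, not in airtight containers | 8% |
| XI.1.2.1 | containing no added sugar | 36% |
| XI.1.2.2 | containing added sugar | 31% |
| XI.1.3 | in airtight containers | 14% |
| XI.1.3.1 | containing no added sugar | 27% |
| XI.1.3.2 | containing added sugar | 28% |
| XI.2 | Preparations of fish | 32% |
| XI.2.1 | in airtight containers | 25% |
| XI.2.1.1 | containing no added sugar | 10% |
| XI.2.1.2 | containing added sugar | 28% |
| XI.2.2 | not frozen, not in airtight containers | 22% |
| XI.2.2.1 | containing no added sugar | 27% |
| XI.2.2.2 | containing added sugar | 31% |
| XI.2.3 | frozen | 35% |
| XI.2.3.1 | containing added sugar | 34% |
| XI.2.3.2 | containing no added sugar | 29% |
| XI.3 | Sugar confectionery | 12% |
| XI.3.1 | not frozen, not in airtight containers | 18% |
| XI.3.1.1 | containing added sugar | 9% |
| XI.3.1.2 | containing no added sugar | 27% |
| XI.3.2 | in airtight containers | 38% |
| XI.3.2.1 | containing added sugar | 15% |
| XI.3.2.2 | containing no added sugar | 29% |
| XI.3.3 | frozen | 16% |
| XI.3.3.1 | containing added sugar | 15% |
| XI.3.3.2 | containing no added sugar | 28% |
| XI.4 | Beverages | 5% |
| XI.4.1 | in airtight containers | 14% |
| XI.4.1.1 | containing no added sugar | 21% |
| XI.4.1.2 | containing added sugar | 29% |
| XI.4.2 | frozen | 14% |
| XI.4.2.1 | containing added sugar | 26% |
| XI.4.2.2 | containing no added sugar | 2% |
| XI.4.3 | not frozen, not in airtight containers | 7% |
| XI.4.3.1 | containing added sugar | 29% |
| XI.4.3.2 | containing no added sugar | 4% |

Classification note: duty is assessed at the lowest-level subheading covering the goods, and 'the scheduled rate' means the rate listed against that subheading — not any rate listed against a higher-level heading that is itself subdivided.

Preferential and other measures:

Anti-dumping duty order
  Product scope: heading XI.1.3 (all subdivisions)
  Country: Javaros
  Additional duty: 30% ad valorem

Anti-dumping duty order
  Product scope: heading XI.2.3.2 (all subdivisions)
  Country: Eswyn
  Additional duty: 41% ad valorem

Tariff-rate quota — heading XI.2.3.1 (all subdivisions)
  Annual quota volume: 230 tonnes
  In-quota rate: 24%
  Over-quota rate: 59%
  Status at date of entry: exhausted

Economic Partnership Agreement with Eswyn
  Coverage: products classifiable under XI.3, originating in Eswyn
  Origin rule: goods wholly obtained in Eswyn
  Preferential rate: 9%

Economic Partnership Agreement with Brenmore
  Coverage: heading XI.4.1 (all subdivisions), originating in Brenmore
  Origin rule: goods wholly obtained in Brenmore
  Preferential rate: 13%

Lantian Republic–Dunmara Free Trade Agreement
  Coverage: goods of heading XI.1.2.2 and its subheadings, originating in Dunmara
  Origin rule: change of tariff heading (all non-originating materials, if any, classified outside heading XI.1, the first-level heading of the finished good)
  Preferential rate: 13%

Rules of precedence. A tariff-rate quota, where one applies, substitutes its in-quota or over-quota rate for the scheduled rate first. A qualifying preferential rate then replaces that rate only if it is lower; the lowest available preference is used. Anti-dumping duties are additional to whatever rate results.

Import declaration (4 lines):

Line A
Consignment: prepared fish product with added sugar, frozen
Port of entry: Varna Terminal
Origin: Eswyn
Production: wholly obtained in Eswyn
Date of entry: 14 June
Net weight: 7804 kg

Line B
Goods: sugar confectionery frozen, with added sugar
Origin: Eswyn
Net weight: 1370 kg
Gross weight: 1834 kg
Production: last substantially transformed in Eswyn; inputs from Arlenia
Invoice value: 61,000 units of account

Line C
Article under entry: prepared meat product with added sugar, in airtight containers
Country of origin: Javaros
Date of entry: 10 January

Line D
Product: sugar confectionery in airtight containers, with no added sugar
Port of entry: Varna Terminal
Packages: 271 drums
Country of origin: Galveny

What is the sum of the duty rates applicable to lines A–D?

Line A: prepared fish product → XI.2; frozen → XI.2.3; with added sugar → XI.2.3.1. Scheduled 34%. quota on XI.2.3.1 exhausted → over-quota 59%; Eswyn agreement on XI.3: XI.2.3.1 not covered. → 59%.
Line B: sugar confectionery → XI.3; frozen → XI.3.3; with added sugar → XI.3.3.1. Scheduled 15%. Eswyn agreement on XI.3: not wholly obtained. → 15%.
Line C: prepared meat product → XI.1; in airtight containers → XI.1.3; with added sugar → XI.1.3.2. Scheduled 28%. anti-dumping (Javaros, XI.1.3): +30%; total 28% + 30% = 58%. → 58%.
Line D: sugar confectionery → XI.3; in airtight containers → XI.3.2; with no added sugar → XI.3.2.2. Scheduled 29%. No special measure applies. → 29%.
Sum: 59% + 15% + 58% + 29% = 161%.

161%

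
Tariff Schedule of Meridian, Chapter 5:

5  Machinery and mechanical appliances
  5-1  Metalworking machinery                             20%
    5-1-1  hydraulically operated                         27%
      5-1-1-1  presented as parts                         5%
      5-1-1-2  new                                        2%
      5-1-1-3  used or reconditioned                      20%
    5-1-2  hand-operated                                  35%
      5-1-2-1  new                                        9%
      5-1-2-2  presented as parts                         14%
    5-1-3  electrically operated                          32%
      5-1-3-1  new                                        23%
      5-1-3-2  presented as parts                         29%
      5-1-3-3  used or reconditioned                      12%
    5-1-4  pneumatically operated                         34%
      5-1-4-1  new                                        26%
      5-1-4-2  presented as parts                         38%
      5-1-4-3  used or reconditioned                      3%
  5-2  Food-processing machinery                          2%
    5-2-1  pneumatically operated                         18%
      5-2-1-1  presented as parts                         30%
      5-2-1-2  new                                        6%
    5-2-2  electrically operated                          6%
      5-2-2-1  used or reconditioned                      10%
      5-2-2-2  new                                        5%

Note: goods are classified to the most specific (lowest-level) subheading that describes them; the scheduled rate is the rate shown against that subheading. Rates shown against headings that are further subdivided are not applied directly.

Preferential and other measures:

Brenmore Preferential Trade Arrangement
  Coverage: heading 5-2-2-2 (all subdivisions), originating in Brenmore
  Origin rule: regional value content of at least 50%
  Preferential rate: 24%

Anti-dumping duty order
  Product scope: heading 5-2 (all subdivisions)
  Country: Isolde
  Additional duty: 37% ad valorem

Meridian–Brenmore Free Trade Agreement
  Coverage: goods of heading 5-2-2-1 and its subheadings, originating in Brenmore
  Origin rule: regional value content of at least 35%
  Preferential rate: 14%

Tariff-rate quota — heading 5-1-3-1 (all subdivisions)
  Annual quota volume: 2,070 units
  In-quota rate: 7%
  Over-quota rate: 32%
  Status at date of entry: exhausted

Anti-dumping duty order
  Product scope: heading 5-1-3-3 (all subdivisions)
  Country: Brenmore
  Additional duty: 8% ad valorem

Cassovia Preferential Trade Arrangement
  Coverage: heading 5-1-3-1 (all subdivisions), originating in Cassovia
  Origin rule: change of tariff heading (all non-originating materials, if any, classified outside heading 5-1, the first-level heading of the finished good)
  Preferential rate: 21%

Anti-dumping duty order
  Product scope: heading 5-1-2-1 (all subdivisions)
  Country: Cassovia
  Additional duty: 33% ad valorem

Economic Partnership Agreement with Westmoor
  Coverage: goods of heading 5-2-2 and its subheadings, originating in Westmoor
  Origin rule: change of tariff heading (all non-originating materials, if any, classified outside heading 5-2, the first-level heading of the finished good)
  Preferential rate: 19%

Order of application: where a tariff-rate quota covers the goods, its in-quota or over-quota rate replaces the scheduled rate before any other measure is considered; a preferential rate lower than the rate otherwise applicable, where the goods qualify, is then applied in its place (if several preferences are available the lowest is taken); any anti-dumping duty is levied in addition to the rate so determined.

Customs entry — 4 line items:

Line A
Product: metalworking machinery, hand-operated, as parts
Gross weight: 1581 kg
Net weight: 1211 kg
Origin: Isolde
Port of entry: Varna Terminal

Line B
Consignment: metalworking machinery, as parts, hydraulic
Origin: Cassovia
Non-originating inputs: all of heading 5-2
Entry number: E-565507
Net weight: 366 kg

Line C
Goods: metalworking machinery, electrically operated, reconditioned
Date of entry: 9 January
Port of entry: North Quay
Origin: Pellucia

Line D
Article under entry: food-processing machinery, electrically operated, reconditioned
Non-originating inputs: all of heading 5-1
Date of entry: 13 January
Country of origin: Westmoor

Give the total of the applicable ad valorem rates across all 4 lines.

Line A: metalworking → 5-1; hand-operated → 5-1-2; as parts → 5-1-2-2. Scheduled 14%. No special measure applies. → 14%.
Line B: metalworking → 5-1; hydraulic → 5-1-1; as parts → 5-1-1-1. Scheduled 5%. Cassovia agreement on 5-1-3-1: 5-1-1-1 not covered. → 5%.
Line C: metalworking → 5-1; electrically operated → 5-1-3; reconditioned → 5-1-3-3. Scheduled 12%. No special measure applies. → 12%.
Line D: food-processing → 5-2; electrically operated → 5-2-2; reconditioned → 5-2-2-1. Scheduled 10%. Westmoor agreement on 5-2-2: CTH met → 19% available; preference 19% not lower than 10% → no reduction. → 10%.
Sum: 14% + 5% + 12% + 10% = 41%.

41%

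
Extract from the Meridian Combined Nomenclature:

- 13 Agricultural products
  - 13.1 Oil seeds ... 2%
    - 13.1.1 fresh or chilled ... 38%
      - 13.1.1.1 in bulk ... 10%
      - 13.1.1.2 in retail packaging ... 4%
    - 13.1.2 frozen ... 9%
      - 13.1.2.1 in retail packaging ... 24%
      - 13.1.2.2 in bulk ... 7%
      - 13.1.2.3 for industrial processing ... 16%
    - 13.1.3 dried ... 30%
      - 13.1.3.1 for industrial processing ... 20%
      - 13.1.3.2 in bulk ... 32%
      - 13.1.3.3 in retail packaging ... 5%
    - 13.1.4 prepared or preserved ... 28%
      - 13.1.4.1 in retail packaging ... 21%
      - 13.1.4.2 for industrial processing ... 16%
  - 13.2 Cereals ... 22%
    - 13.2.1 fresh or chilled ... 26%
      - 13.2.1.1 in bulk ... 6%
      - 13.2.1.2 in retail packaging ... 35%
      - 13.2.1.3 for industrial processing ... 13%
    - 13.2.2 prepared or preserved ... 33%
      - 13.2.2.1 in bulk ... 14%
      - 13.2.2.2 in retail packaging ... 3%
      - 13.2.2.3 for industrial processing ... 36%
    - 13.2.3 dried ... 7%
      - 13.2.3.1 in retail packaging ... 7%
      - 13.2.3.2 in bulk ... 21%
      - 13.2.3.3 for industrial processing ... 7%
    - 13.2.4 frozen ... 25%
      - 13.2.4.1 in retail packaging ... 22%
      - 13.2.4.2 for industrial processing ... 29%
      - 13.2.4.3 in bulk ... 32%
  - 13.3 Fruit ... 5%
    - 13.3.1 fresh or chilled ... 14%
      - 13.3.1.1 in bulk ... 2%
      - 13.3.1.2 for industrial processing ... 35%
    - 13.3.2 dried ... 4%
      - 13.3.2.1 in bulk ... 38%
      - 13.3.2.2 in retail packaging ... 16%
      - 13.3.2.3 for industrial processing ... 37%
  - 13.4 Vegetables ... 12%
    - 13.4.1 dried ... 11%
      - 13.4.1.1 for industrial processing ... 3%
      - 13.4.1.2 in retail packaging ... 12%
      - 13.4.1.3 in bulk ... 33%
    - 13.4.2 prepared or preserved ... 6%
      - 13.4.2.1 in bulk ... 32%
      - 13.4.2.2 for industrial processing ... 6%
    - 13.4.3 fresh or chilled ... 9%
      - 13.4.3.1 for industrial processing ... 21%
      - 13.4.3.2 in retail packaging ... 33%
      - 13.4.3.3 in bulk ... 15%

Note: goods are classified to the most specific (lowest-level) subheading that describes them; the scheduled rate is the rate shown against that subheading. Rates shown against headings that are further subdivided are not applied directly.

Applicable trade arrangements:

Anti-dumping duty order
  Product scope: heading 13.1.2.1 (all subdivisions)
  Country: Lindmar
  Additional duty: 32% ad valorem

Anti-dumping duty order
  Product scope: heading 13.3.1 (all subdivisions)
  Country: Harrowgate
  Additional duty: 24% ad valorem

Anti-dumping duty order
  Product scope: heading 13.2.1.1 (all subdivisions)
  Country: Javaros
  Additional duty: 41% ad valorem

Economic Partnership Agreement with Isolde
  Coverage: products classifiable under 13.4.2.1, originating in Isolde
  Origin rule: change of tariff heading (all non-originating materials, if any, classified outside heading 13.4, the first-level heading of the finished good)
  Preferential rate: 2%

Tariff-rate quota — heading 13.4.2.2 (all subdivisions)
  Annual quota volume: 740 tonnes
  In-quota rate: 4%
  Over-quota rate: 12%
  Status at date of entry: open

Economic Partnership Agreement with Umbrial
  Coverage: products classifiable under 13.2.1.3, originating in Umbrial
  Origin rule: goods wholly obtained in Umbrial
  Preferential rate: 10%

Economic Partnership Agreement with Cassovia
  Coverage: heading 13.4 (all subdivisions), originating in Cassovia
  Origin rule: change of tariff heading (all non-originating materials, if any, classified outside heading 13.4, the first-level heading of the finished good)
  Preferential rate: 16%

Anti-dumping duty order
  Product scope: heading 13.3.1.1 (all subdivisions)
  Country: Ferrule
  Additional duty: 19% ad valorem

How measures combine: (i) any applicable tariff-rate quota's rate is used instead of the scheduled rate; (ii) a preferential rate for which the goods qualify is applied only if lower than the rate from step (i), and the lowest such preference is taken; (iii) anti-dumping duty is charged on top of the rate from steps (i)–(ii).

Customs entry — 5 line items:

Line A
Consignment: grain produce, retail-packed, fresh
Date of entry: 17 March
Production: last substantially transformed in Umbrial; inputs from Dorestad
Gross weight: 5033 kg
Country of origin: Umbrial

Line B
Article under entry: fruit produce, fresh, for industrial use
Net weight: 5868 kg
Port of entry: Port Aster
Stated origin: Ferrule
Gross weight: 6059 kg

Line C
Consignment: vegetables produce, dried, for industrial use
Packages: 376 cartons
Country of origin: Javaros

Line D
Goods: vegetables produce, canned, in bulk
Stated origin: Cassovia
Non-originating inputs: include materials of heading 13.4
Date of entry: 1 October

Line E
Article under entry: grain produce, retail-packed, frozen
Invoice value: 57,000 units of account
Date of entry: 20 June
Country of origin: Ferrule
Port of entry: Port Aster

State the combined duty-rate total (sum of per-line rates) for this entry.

Line A: grain → 13.2; fresh → 13.2.1; retail-packed → 13.2.1.2. Scheduled 35%. Umbrial agreement on 13.2.1.3: 13.2.1.2 not covered. → 35%.
Line B: fruit → 13.3; fresh → 13.3.1; for industrial use → 13.3.1.2. Scheduled 35%. No special measure applies. → 35%.
Line C: vegetables → 13.4; dried → 13.4.1; for industrial use → 13.4.1.1. Scheduled 3%. No special measure applies. → 3%.
Line D: vegetables → 13.4; canned → 13.4.2; in bulk → 13.4.2.1. Scheduled 32%. Cassovia agreement on 13.4: CTH not met. → 32%.
Line E: grain → 13.2; frozen → 13.2.4; retail-packed → 13.2.4.1. Scheduled 22%. No special measure applies. → 22%.
Sum: 35% + 35% + 3% + 32% + 22% = 127%.

127%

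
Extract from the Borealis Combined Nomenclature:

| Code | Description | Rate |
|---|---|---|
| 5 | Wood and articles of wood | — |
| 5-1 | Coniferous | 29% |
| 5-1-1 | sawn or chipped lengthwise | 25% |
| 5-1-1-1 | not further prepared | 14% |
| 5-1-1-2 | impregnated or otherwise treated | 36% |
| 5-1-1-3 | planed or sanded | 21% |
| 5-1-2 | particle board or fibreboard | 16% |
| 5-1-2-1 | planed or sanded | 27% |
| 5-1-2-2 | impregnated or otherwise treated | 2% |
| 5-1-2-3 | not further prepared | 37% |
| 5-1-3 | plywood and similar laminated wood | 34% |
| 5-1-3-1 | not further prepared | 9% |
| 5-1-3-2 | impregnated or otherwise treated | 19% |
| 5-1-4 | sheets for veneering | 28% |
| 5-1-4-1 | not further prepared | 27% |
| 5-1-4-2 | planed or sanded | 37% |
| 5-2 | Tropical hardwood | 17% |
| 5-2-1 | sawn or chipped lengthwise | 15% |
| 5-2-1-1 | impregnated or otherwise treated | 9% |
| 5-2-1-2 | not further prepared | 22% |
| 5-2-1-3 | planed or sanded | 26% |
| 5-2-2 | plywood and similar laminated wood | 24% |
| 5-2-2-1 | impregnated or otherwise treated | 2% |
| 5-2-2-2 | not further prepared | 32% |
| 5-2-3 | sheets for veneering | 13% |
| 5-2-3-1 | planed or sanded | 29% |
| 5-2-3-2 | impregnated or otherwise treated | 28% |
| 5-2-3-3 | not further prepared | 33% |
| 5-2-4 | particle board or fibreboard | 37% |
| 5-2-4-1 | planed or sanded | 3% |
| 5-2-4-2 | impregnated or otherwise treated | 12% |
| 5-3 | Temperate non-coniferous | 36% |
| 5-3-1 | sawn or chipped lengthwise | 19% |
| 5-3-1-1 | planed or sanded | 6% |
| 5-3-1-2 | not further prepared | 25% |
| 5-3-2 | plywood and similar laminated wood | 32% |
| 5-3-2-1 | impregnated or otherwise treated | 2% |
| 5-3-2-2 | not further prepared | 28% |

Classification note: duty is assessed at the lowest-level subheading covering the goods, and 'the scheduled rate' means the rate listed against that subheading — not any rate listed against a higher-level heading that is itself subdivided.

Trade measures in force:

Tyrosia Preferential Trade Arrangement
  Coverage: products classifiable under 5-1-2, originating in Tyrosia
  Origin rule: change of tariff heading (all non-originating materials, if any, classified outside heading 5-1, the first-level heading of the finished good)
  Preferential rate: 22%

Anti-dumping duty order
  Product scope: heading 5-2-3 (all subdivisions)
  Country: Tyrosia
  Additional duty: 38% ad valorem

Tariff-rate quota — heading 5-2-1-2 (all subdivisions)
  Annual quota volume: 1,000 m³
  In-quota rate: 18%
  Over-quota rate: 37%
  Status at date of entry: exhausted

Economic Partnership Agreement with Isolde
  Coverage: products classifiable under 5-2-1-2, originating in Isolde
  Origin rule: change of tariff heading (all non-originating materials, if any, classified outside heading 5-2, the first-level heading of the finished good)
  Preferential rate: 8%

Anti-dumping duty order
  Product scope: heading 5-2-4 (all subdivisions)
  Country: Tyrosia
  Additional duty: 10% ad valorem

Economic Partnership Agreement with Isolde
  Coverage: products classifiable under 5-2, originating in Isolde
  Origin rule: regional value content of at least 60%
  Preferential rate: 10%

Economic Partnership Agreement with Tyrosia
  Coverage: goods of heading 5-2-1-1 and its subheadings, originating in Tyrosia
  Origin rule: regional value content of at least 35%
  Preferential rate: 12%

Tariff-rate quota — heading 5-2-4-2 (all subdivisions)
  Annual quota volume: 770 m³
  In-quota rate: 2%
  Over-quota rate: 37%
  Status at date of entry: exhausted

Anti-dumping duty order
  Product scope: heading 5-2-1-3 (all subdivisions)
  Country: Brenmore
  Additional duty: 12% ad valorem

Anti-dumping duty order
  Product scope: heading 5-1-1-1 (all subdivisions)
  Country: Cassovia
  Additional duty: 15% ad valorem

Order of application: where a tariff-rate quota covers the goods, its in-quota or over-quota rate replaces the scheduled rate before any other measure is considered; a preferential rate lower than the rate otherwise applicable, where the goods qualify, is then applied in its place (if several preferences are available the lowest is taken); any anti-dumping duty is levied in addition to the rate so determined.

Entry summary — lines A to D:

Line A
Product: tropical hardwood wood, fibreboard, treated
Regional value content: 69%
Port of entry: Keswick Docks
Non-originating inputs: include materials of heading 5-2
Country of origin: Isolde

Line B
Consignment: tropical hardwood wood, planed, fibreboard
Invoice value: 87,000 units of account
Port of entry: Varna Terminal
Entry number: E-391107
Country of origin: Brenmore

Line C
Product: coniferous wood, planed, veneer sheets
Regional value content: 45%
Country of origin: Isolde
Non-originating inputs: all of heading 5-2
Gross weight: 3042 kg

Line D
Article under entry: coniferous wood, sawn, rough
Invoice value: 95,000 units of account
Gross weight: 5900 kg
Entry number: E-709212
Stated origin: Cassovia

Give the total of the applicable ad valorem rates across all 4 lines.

Line A: tropical hardwood → 5-2; fibreboard → 5-2-4; treated → 5-2-4-2. Scheduled 12%. quota on 5-2-4-2 exhausted → over-quota 37%; Isolde agreement on 5-2-1-2: 5-2-4-2 not covered; Isolde agreement on 5-2: RVC ≥ 60% → 10% available; preferential 10%. → 10%.
Line B: tropical hardwood → 5-2; fibreboard → 5-2-4; planed → 5-2-4-1. Scheduled 3%. No special measure applies. → 3%.
Line C: coniferous → 5-1; veneer sheets → 5-1-4; planed → 5-1-4-2. Scheduled 37%. Isolde agreement on 5-2-1-2: 5-1-4-2 not covered; Isolde agreement on 5-2: 5-1-4-2 not covered. → 37%.
Line D: coniferous → 5-1; sawn → 5-1-1; rough → 5-1-1-1. Scheduled 14%. anti-dumping (Cassovia, 5-1-1-1): +15%; total 14% + 15% = 29%. → 29%.
Sum: 10% + 3% + 37% + 29% = 79%.

79%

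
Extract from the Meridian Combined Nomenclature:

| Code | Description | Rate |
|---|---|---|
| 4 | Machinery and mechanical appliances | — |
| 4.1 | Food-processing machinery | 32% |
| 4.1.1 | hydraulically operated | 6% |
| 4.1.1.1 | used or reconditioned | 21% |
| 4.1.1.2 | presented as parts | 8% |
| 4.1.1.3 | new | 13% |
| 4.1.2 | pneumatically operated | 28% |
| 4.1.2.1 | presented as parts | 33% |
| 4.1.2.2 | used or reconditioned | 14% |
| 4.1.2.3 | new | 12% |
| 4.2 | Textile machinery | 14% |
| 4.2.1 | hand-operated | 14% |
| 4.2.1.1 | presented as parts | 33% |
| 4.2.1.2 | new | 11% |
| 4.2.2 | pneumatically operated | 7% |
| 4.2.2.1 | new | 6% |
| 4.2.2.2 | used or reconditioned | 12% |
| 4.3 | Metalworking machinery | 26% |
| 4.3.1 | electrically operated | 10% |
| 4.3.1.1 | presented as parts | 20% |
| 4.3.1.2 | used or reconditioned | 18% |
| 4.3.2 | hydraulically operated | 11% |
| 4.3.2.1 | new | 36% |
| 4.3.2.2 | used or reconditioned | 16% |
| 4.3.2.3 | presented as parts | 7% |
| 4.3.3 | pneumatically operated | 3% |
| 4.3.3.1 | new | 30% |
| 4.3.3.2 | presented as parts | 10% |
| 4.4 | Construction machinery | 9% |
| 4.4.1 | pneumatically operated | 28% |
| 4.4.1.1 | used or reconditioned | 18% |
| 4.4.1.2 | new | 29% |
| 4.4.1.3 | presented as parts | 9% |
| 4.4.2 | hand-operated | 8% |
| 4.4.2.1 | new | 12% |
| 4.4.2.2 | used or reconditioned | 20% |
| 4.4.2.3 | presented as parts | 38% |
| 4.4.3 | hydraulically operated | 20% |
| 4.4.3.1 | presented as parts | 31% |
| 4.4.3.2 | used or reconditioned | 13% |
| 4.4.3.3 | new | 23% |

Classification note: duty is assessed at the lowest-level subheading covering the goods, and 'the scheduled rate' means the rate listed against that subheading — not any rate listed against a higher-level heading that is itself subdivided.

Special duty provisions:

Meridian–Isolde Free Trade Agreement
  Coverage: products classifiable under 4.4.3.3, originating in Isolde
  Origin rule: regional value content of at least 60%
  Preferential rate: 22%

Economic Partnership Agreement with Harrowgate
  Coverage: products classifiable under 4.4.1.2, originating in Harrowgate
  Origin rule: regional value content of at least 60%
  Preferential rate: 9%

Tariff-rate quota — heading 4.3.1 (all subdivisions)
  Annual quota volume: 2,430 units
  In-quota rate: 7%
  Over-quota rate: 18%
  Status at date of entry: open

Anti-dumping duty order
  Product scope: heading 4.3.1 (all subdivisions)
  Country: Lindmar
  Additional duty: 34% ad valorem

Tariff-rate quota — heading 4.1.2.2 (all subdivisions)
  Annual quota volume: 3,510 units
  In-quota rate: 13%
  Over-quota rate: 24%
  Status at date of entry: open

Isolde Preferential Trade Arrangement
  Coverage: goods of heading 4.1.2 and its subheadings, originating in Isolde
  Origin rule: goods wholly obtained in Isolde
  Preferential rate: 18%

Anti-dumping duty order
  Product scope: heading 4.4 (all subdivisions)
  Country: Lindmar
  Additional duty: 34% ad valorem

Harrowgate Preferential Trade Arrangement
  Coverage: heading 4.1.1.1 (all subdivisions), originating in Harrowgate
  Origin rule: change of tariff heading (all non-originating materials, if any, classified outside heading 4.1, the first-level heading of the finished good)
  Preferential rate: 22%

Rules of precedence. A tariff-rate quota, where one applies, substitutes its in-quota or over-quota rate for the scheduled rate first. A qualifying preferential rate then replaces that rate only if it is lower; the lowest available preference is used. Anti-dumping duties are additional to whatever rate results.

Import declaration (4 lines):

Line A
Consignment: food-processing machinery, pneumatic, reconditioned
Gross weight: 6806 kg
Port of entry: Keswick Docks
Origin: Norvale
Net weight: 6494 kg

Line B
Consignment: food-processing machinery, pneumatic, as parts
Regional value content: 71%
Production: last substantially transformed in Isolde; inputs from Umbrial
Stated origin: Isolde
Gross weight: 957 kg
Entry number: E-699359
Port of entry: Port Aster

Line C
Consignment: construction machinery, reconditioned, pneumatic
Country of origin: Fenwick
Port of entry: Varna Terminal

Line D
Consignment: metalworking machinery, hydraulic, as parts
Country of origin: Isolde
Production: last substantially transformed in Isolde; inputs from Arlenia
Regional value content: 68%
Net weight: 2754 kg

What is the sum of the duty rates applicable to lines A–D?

71%

Line A: food-processing → 4.1; pneumatic → 4.1.2; reconditioned → 4.1.2.2. Scheduled 14%. quota on 4.1.2.2 open → in-quota 13%. → 13%.
Line B: food-processing → 4.1; pneumatic → 4.1.2; as parts → 4.1.2.1. Scheduled 33%. Isolde agreement on 4.4.3.3: 4.1.2.1 not covered; Isolde agreement on 4.1.2: not wholly obtained. → 33%.
Line C: construction → 4.4; pneumatic → 4.4.1; reconditioned → 4.4.1.1. Scheduled 18%. No special measure applies. → 18%.
Line D: metalworking → 4.3; hydraulic → 4.3.2; as parts → 4.3.2.3. Scheduled 7%. Isolde agreement on 4.4.3.3: 4.3.2.3 not covered; Isolde agreement on 4.1.2: 4.3.2.3 not covered. → 7%.
Sum: 13% + 33% + 18% + 7% = 71%.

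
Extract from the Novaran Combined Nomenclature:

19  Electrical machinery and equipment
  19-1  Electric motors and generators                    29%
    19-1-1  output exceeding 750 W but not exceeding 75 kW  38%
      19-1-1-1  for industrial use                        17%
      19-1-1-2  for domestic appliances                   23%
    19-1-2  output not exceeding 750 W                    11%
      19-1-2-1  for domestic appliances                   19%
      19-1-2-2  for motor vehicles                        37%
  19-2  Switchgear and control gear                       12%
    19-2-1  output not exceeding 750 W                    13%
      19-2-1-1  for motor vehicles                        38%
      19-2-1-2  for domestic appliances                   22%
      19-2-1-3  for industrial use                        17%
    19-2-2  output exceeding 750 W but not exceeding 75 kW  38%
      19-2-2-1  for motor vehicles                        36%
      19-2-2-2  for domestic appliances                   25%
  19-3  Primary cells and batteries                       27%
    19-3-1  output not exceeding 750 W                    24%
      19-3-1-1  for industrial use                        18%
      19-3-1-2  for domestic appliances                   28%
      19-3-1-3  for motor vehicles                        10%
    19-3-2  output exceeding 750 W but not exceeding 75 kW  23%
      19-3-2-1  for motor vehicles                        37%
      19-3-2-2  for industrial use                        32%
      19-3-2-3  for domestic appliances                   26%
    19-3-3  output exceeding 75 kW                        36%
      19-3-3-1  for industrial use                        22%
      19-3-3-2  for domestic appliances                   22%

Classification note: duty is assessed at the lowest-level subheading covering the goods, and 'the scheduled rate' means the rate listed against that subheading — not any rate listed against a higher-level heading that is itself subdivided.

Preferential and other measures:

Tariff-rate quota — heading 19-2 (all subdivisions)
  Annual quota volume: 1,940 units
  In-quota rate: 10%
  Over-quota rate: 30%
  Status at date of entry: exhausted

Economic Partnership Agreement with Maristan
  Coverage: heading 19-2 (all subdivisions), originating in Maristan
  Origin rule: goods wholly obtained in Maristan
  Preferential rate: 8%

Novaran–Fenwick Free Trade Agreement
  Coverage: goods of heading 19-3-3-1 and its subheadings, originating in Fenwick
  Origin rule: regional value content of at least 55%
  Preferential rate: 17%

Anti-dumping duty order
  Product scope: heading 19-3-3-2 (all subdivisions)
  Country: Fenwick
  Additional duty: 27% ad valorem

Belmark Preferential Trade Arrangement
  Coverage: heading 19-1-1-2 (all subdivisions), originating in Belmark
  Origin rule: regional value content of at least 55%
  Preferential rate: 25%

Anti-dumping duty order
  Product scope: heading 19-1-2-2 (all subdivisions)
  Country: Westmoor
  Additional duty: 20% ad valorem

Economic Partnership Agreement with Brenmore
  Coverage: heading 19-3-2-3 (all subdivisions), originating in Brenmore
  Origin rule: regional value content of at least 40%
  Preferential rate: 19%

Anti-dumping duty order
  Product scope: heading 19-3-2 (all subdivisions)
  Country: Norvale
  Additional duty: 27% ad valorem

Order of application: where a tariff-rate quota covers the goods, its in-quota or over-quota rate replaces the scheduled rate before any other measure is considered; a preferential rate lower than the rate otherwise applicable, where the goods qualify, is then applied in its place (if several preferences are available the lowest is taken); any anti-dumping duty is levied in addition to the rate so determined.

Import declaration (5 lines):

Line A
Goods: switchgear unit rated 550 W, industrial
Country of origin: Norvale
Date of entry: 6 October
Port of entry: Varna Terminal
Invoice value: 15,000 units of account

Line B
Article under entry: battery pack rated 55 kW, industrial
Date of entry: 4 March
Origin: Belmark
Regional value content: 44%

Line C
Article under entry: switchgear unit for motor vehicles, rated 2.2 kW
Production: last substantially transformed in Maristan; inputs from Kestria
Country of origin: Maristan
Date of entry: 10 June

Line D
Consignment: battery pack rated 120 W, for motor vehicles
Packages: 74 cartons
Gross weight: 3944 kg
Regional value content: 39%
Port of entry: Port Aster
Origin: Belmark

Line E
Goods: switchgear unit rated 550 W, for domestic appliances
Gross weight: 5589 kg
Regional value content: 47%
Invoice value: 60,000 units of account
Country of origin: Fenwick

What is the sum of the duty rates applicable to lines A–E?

Line A: switchgear unit → 19-2; rated 550 W → 19-2-1; industrial → 19-2-1-3. Scheduled 17%. quota on 19-2 exhausted → over-quota 30%. → 30%.
Line B: battery pack → 19-3; rated 55 kW → 19-3-2; industrial → 19-3-2-2. Scheduled 32%. Belmark agreement on 19-1-1-2: 19-3-2-2 not covered. → 32%.
Line C: switchgear unit → 19-2; rated 2.2 kW → 19-2-2; for motor vehicles → 19-2-2-1. Scheduled 36%. quota on 19-2 exhausted → over-quota 30%; Maristan agreement on 19-2: not wholly obtained. → 30%.
Line D: battery pack → 19-3; rated 120 W → 19-3-1; for motor vehicles → 19-3-1-3. Scheduled 10%. Belmark agreement on 19-1-1-2: 19-3-1-3 not covered. → 10%.
Line E: switchgear unit → 19-2; rated 550 W → 19-2-1; for domestic appliances → 19-2-1-2. Scheduled 22%. quota on 19-2 exhausted → over-quota 30%; Fenwick agreement on 19-3-3-1: 19-2-1-2 not covered. → 30%.
Sum: 30% + 32% + 30% + 10% + 30% = 132%.

132%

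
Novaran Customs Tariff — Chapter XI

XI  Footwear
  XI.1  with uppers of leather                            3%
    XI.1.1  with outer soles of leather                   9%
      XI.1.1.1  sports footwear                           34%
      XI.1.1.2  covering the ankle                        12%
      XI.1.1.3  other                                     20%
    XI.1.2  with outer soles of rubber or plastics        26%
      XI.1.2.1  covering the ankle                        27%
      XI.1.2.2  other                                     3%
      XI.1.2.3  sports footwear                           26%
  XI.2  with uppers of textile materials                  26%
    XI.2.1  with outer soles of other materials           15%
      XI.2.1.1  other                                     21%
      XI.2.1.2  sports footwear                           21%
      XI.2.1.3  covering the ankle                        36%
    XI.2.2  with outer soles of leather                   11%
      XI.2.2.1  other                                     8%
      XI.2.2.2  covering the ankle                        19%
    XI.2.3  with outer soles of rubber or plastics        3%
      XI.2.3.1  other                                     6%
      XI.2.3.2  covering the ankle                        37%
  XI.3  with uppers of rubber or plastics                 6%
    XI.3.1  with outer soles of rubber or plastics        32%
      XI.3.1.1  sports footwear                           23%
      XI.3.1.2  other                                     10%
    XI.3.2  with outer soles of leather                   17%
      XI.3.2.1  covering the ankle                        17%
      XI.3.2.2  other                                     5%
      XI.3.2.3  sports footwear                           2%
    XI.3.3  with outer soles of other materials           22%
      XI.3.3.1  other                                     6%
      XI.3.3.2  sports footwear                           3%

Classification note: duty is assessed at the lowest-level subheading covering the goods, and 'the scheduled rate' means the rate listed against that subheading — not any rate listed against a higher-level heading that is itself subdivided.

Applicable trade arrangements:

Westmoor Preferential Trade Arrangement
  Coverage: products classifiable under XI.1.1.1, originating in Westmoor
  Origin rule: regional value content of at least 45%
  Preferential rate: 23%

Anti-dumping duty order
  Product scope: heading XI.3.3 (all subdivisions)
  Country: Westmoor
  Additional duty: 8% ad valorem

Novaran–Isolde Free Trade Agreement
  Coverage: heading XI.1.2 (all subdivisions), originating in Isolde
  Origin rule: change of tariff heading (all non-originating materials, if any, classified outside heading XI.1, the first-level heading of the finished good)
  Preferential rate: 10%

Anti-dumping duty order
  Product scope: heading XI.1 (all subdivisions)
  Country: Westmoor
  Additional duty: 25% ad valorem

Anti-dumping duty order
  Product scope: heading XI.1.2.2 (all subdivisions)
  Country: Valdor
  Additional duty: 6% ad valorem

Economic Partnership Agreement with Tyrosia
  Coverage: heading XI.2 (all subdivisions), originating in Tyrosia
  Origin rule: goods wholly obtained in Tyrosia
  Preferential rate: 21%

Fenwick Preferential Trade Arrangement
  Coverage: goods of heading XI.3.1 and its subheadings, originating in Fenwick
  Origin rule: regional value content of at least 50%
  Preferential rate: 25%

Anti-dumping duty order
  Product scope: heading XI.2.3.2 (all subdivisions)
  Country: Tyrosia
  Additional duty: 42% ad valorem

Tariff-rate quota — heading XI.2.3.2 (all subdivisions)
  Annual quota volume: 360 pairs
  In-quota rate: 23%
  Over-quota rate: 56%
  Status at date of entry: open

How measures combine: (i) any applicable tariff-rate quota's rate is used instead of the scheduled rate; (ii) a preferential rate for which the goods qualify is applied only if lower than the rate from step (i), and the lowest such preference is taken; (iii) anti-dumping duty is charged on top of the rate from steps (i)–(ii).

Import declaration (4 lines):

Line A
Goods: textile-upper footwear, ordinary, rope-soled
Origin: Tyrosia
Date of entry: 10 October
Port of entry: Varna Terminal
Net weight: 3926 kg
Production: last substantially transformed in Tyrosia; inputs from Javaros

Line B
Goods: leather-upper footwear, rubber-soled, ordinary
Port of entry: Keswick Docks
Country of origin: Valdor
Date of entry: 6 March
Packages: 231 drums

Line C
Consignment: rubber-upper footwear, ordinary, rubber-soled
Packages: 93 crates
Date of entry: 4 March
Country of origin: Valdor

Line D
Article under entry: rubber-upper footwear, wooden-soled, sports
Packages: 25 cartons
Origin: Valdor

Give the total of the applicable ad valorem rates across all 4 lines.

Line A: textile-upper → XI.2; rope-soled → XI.2.1; ordinary → XI.2.1.1. Scheduled 21%. Tyrosia agreement on XI.2: not wholly obtained. → 21%.
Line B: leather-upper → XI.1; rubber-soled → XI.1.2; ordinary → XI.1.2.2. Scheduled 3%. anti-dumping (Valdor, XI.1.2.2): +6%; total 3% + 6% = 9%. → 9%.
Line C: rubber-upper → XI.3; rubber-soled → XI.3.1; ordinary → XI.3.1.2. Scheduled 10%. No special measure applies. → 10%.
Line D: rubber-upper → XI.3; wooden-soled → XI.3.3; sports → XI.3.3.2. Scheduled 3%. No special measure applies. → 3%.
Sum: 21% + 9% + 10% + 3% = 43%.

43%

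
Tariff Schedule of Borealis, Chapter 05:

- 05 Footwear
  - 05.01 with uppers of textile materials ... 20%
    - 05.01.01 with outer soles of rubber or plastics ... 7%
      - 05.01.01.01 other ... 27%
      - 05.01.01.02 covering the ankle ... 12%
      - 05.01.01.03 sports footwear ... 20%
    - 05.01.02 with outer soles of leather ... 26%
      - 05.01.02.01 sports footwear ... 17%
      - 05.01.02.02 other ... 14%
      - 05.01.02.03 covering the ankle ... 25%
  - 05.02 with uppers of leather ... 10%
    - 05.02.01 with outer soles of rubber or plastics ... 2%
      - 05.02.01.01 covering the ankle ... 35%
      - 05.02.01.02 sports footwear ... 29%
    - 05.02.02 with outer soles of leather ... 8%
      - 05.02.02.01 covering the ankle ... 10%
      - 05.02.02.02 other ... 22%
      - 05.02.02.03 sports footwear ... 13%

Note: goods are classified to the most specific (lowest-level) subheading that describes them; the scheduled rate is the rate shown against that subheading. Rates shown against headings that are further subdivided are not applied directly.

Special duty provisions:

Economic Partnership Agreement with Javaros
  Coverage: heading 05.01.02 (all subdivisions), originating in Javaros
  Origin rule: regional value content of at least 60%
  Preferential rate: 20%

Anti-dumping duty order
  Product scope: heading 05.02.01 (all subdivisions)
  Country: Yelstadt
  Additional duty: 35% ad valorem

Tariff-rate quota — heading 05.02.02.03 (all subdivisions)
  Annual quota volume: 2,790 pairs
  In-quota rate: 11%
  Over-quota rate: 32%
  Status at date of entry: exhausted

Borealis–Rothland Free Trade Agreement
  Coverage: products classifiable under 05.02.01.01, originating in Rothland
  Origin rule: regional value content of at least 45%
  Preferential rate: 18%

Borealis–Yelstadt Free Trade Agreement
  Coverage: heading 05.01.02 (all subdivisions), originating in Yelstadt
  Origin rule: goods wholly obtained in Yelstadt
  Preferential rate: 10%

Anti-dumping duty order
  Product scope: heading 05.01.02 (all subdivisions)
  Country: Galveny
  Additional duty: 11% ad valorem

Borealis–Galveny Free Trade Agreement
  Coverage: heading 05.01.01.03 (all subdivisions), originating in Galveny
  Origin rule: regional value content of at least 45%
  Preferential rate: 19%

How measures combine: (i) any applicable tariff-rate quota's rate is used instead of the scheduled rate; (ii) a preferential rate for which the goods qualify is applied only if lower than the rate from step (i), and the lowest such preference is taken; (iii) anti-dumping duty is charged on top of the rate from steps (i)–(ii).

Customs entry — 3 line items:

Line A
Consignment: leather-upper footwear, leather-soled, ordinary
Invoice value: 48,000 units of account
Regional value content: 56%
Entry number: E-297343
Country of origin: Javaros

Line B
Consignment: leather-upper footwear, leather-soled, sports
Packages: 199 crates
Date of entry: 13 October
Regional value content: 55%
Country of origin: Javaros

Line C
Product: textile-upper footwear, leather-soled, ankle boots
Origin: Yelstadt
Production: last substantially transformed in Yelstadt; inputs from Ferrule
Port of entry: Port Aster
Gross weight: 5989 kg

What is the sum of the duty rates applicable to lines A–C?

79%

Line A: leather-upper → 05.02; leather-soled → 05.02.02; ordinary → 05.02.02.02. Scheduled 22%. Javaros agreement on 05.01.02: 05.02.02.02 not covered. → 22%.
Line B: leather-upper → 05.02; leather-soled → 05.02.02; sports → 05.02.02.03. Scheduled 13%. quota on 05.02.02.03 exhausted → over-quota 32%; Javaros agreement on 05.01.02: 05.02.02.03 not covered. → 32%.
Line C: textile-upper → 05.01; leather-soled → 05.01.02; ankle boots → 05.01.02.03. Scheduled 25%. Yelstadt agreement on 05.01.02: not wholly obtained. → 25%.
Sum: 22% + 32% + 25% = 79%.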